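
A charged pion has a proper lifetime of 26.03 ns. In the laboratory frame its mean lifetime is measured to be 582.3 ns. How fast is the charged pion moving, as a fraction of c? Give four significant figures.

β = 0.9990

γ = Δt/τ₀ = 582.3/26.03 = 22.37
β = √(1 − 1/γ²) = √(1 − 0.001998) = √0.9980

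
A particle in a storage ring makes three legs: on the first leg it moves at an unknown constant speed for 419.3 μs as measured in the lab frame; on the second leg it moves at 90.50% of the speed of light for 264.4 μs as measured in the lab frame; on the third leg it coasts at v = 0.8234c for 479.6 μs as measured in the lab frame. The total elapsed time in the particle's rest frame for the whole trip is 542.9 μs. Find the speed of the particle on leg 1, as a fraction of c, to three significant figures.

Leg 1: speed unknown; τ_1 = 419.3/γ_1.
Leg 2: β = 0.9050; γ = 1/√(1 − 0.9050²) = 1/√0.1810 = 2.351; τ_2 = 264.4/2.351 = 112.5 μs.
Leg 3: γ = 1/√(1 − 0.8234²) = 1/√0.3220 = 1.762; τ_3 = 479.6/1.762 = 272.2 μs.
Total proper time: τ_1 + 112.5 + 272.2 = 542.9, so τ_1 = 542.9 − 384.6 = 158.3 μs.
γ_1 = 419.3/158.3 = 2.649; β = √(1 − 1/γ²) = √0.8575.

β = 0.926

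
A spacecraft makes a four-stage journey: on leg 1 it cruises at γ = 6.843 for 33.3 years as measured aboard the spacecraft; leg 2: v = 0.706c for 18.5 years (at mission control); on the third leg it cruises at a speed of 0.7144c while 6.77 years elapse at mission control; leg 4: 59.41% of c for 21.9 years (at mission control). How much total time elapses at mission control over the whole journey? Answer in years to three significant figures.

Leg 1: γ = 6.843; Δt_1 = 6.843 × 33.3 = 227.9 years.
Leg 2: 18.5 years is already measured at mission control.
Leg 3: 6.77 years is already measured at mission control.
Leg 4: 21.9 years is already measured at mission control.
Total: 227.9 + 18.50 + 6.770 + 21.90 years.

Δt = 275 years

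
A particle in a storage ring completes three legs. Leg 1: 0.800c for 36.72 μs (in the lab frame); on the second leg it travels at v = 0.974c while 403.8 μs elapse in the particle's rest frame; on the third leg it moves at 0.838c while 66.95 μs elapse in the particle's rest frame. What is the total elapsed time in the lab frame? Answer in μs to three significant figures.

Leg 1: 36.72 μs is already measured in the lab frame.
Leg 2: γ = 1/√(1 − 0.974²) = 1/√0.05132 = 4.414; Δt_2 = 4.414 × 403.8 = 1782 μs.
Leg 3: γ = 1/√(1 − 0.838²) = 1/√0.2978 = 1.833; Δt_3 = 1.833 × 66.95 = 122.7 μs.
Total: 36.72 + 1782 + 122.7 μs.

Δt = 1940 μs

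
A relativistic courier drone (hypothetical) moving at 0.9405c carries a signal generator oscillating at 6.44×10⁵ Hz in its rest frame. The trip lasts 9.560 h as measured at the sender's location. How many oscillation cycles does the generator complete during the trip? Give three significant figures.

N = 7.53×10⁹

γ = 1/√(1 − 0.9405²) = 1/√0.1155 = 2.943
The oscillator's own cycle count is N = f × τ where τ is the proper time aboard the drone. τ = Δt/γ = 9.560/2.943 = 3.248 h = 1.169×10⁴ s.
N = 6.44×10⁵ × 1.169×10⁴ = 7.531×10⁹.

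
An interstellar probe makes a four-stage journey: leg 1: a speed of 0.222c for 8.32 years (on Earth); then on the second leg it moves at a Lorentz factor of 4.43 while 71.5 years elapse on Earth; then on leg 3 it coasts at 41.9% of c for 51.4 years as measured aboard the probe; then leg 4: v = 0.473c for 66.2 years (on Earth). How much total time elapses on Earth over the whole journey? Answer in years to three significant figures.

Leg 1: 8.32 years is already measured on Earth.
Leg 2: 71.5 years is already measured on Earth.
Leg 3: β = 0.419; γ = 1/√(1 − 0.419²) = 1/√0.8244 = 1.101; Δt_3 = 1.101 × 51.4 = 56.61 years.
Leg 4: 66.2 years is already measured on Earth.
Total: 8.320 + 71.50 + 56.61 + 66.20 years.

Δt = 203 years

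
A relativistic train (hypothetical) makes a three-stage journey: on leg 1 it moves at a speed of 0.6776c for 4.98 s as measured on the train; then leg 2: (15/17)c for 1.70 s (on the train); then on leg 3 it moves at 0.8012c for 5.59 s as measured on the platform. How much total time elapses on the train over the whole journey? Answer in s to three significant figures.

Leg 1: 4.98 s is already measured on the train.
Leg 2: 1.70 s is already measured on the train.
Leg 3: γ = 1/√(1 − 0.8012²) = 1/√0.3581 = 1.671; τ_3 = 5.59/1.671 = 3.345 s.
Total: 4.980 + 1.700 + 3.345 s.

τ = 10.0 s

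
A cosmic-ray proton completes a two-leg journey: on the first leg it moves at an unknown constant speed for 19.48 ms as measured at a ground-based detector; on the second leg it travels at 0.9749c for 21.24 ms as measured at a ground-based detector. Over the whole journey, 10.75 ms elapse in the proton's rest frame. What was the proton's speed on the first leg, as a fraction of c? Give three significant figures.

β = 0.951

Leg 1: speed unknown; τ_1 = 19.48/γ_1.
Leg 2: γ = 1/√(1 − 0.9749²) = 1/√0.04957 = 4.491; τ_2 = 21.24/4.491 = 4.729 ms.
Total proper time: τ_1 + 4.729 = 10.75, so τ_1 = 10.75 − 4.729 = 6.021 ms.
γ_1 = 19.48/6.021 = 3.235; β = √(1 − 1/γ²) = √0.9045.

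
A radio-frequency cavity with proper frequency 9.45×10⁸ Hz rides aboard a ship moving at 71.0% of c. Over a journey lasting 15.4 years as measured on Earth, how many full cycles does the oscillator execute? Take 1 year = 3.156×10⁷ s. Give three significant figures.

β = 0.710; γ = 1/√(1 − 0.710²) = 1/√0.4959 = 1.420
The oscillator's own cycle count is N = f × τ where τ is the proper time on the ship. τ = Δt/γ = 15.4/1.420 = 10.84 years = 3.423×10⁸ s.
N = 9.45×10⁸ × 3.423×10⁸ = 3.234×10¹⁷.

N = 3.23×10¹⁷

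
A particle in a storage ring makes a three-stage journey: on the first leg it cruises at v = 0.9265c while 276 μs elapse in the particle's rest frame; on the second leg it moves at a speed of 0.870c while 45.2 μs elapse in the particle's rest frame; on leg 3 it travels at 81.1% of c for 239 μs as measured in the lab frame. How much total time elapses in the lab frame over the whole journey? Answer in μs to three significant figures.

Leg 1: γ = 1/√(1 − 0.9265²) = 1/√0.1416 = 2.657; Δt_1 = 2.657 × 276 = 733.5 μs.
Leg 2: γ = 1/√(1 − 0.870²) = 1/√0.2431 = 2.028; Δt_2 = 2.028 × 45.2 = 91.67 μs.
Leg 3: 239 μs is already measured in the lab frame.
Total: 733.5 + 91.67 + 239.0 μs.

Δt = 1060 μs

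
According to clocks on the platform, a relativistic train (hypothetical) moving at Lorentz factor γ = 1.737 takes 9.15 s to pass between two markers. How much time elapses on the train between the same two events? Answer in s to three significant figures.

τ = 5.27 s

γ = 1.737
The interval measured on the platform is the dilated one; the clock on the train measures the proper time τ = Δt/γ = 9.15/1.737 s.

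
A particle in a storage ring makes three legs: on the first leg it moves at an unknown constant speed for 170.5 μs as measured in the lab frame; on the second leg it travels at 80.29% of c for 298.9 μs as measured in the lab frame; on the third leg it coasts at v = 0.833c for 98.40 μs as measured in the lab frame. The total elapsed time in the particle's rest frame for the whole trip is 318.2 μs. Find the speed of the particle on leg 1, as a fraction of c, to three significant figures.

β = 0.865

Leg 1: speed unknown; τ_1 = 170.5/γ_1.
Leg 2: β = 0.8029; γ = 1/√(1 − 0.8029²) = 1/√0.3554 = 1.678; τ_2 = 298.9/1.678 = 178.2 μs.
Leg 3: γ = 1/√(1 − 0.833²) = 1/√0.3061 = 1.807; τ_3 = 98.40/1.807 = 54.44 μs.
Total proper time: τ_1 + 178.2 + 54.44 = 318.2, so τ_1 = 318.2 − 232.6 = 85.58 μs.
γ_1 = 170.5/85.58 = 1.992; β = √(1 − 1/γ²) = √0.7481.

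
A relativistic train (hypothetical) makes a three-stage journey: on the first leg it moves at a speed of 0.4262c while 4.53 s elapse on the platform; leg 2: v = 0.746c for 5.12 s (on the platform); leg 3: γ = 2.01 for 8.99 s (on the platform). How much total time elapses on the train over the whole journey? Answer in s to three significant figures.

Leg 1: γ = 1/√(1 − 0.4262²) = 1/√0.8184 = 1.105; τ_1 = 4.53/1.105 = 4.098 s.
Leg 2: γ = 1/√(1 − 0.746²) = 1/√0.4435 = 1.502; τ_2 = 5.12/1.502 = 3.410 s.
Leg 3: γ = 2.01; τ_3 = 8.99/2.010 = 4.473 s.
Total: 4.098 + 3.410 + 4.473 s.

τ = 12.0 s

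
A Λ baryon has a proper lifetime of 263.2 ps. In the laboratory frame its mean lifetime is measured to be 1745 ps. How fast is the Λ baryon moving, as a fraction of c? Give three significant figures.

γ = Δt/τ₀ = 1745/263.2 = 6.630
β = √(1 − 1/γ²) = √(1 − 0.02275) = √0.9773

v = 0.989c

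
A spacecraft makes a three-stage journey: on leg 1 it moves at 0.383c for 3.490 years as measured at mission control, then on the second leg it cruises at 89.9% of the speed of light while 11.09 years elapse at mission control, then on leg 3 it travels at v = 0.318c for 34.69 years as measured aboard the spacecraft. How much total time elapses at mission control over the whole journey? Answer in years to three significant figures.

Leg 1: 3.490 years is already measured at mission control.
Leg 2: 11.09 years is already measured at mission control.
Leg 3: γ = 1/√(1 − 0.318²) = 1/√0.8989 = 1.055; Δt_3 = 1.055 × 34.69 = 36.59 years.
Total: 3.490 + 11.09 + 36.59 years.

Δt = 51.2 years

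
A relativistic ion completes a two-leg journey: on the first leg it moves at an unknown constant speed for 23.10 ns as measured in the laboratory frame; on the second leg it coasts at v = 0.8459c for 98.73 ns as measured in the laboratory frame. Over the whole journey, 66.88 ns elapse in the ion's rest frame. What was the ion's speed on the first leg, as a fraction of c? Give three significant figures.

Leg 1: speed unknown; τ_1 = 23.10/γ_1.
Leg 2: γ = 1/√(1 − 0.8459²) = 1/√0.2845 = 1.875; τ_2 = 98.73/1.875 = 52.66 ns.
Total proper time: τ_1 + 52.66 = 66.88, so τ_1 = 66.88 − 52.66 = 14.22 ns.
γ_1 = 23.10/14.22 = 1.624; β = √(1 − 1/γ²) = √0.6209.

β = 0.788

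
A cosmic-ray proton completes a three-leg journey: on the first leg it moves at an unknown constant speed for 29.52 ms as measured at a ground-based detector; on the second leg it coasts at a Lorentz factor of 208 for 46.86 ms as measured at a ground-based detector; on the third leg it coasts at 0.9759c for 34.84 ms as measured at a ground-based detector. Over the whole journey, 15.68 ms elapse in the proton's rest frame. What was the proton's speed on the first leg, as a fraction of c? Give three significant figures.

β = 0.964

Leg 1: speed unknown; τ_1 = 29.52/γ_1.
Leg 2: γ = 208; τ_2 = 46.86/208.0 = 0.2253 ms.
Leg 3: γ = 1/√(1 − 0.9759²) = 1/√0.04762 = 4.583; τ_3 = 34.84/4.583 = 7.603 ms.
Total proper time: τ_1 + 0.2253 + 7.603 = 15.68, so τ_1 = 15.68 − 7.828 = 7.852 ms.
γ_1 = 29.52/7.852 = 3.760; β = √(1 − 1/γ²) = √0.9292.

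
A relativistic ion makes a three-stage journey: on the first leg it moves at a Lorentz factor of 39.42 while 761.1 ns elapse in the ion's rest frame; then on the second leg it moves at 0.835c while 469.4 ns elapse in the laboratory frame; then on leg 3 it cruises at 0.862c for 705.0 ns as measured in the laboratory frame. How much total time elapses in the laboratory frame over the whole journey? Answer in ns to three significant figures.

Leg 1: γ = 39.42; Δt_1 = 39.42 × 761.1 = 3.000×10⁴ ns.
Leg 2: 469.4 ns is already measured in the laboratory frame.
Leg 3: 705.0 ns is already measured in the laboratory frame.
Total: 3.000×10⁴ + 469.4 + 705.0 ns.

Δt = 3.12×10⁴ ns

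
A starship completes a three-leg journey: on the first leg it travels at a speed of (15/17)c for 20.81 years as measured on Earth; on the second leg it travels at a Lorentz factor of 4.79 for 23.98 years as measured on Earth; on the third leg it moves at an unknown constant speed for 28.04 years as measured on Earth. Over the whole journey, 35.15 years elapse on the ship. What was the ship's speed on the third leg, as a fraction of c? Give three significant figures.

Leg 1: γ = 1/√(1 − (15/17)²) = 17/8 = 2.125; τ_1 = 20.81/2.125 = 9.793 years.
Leg 2: γ = 4.79; τ_2 = 23.98/4.790 = 5.006 years.
Leg 3: speed unknown; τ_3 = 28.04/γ_3.
Total proper time: 9.793 + 5.006 + τ_3 = 35.15, so τ_3 = 35.15 − 14.80 = 20.35 years.
γ_3 = 28.04/20.35 = 1.378; β = √(1 − 1/γ²) = √0.4732.

β = 0.688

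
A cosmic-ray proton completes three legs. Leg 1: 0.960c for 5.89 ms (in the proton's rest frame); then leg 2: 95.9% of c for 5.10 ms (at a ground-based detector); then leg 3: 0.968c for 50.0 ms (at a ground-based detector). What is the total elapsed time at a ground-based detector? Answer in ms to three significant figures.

Δt = 76.1 ms

Leg 1: γ = 1/√(1 − 0.960²) = 25/7 ≈ 3.571; Δt_1 = 3.571 × 5.89 = 21.04 ms.
Leg 2: 5.10 ms is already measured at a ground-based detector.
Leg 3: 50.0 ms is already measured at a ground-based detector.
Total: 21.04 + 5.100 + 50.00 ms.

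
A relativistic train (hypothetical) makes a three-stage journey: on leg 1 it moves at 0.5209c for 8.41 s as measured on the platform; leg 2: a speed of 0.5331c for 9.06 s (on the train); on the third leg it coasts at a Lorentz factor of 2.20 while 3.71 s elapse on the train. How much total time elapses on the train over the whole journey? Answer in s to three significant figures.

τ = 19.9 s

Leg 1: γ = 1/√(1 − 0.5209²) = 1/√0.7287 = 1.171; τ_1 = 8.41/1.171 = 7.179 s.
Leg 2: 9.06 s is already measured on the train.
Leg 3: 3.71 s is already measured on the train.
Total: 7.179 + 9.060 + 3.710 s.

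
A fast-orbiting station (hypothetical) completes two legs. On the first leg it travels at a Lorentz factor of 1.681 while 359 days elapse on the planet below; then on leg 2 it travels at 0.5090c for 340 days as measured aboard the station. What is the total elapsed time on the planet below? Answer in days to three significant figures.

Δt = 754 days

Leg 1: 359 days is already measured on the planet below.
Leg 2: γ = 1/√(1 − 0.5090²) = 1/√0.7409 = 1.162; Δt_2 = 1.162 × 340 = 395.0 days.
Total: 359.0 + 395.0 days.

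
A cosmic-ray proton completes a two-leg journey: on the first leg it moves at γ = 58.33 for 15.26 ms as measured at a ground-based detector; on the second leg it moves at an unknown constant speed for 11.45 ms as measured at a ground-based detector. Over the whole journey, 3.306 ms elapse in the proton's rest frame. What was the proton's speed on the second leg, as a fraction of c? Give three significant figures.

β = 0.964

Leg 1: γ = 58.33; τ_1 = 15.26/58.33 = 0.2616 ms.
Leg 2: speed unknown; τ_2 = 11.45/γ_2.
Total proper time: 0.2616 + τ_2 = 3.306, so τ_2 = 3.306 − 0.2616 = 3.044 ms.
γ_2 = 11.45/3.044 = 3.761; β = √(1 − 1/γ²) = √0.9293.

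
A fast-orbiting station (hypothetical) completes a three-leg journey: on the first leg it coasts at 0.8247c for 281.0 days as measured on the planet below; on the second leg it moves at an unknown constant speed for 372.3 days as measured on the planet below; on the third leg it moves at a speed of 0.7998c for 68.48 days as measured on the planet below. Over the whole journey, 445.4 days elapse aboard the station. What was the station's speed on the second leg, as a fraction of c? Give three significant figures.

β = 0.752

Leg 1: γ = 1/√(1 − 0.8247²) = 1/√0.3199 = 1.768; τ_1 = 281.0/1.768 = 158.9 days.
Leg 2: speed unknown; τ_2 = 372.3/γ_2.
Leg 3: γ = 1/√(1 − 0.7998²) = 1/√0.3603 = 1.666; τ_3 = 68.48/1.666 = 41.11 days.
Total proper time: 158.9 + τ_2 + 41.11 = 445.4, so τ_2 = 445.4 − 200.0 = 245.4 days.
γ_2 = 372.3/245.4 = 1.517; β = √(1 − 1/γ²) = √0.5656.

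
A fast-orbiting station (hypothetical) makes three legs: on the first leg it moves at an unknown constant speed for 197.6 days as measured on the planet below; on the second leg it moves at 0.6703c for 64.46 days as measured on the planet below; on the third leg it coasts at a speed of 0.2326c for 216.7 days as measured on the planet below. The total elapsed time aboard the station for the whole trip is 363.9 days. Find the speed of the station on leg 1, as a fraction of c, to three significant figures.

Leg 1: speed unknown; τ_1 = 197.6/γ_1.
Leg 2: γ = 1/√(1 − 0.6703²) = 1/√0.5507 = 1.348; τ_2 = 64.46/1.348 = 47.84 days.
Leg 3: γ = 1/√(1 − 0.2326²) = 1/√0.9459 = 1.028; τ_3 = 216.7/1.028 = 210.8 days.
Total proper time: τ_1 + 47.84 + 210.8 = 363.9, so τ_1 = 363.9 − 258.6 = 105.3 days.
γ_1 = 197.6/105.3 = 1.876; β = √(1 − 1/γ²) = √0.7160.

β = 0.846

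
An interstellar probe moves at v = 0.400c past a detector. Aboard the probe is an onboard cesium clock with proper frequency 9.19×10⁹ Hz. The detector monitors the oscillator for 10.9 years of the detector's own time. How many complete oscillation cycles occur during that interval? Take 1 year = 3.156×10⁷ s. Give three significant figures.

N = 2.90×10¹⁸

γ = 1/√(1 − 0.400²) = 1/√0.8400 = 1.091
During 10.9 years of lab time, the oscillator's proper time advances by τ = Δt/γ = 10.9/1.091 = 9.990 years = 3.153×10⁸ s.
N = f × τ = 9.19×10⁹ × 3.153×10⁸ = 2.897×10¹⁸.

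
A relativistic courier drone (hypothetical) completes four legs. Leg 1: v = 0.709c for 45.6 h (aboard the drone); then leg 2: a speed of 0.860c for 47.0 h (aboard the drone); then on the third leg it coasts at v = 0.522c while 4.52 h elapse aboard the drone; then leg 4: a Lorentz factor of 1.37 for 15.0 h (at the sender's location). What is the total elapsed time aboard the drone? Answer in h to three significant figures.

τ = 108 h

Leg 1: 45.6 h is already measured aboard the drone.
Leg 2: 47.0 h is already measured aboard the drone.
Leg 3: 4.52 h is already measured aboard the drone.
Leg 4: γ = 1.37; τ_4 = 15.0/1.370 = 10.95 h.
Total: 45.60 + 47.00 + 4.520 + 10.95 h.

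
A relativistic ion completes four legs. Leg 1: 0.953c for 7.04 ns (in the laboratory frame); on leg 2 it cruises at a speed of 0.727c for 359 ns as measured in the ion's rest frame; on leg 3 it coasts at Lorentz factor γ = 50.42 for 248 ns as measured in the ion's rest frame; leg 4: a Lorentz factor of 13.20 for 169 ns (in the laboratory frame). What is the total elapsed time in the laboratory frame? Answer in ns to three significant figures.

Δt = 1.32×10⁴ ns

Leg 1: 7.04 ns is already measured in the laboratory frame.
Leg 2: γ = 1/√(1 − 0.727²) = 1/√0.4715 = 1.456; Δt_2 = 1.456 × 359 = 522.8 ns.
Leg 3: γ = 50.42; Δt_3 = 50.42 × 248 = 1.250×10⁴ ns.
Leg 4: 169 ns is already measured in the laboratory frame.
Total: 7.040 + 522.8 + 1.250×10⁴ + 169.0 ns.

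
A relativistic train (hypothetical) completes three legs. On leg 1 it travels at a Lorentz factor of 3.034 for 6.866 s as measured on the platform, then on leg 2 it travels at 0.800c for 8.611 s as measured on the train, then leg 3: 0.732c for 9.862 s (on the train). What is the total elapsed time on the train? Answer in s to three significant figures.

Leg 1: γ = 3.034; τ_1 = 6.866/3.034 = 2.263 s.
Leg 2: 8.611 s is already measured on the train.
Leg 3: 9.862 s is already measured on the train.
Total: 2.263 + 8.611 + 9.862 s.

τ = 20.7 s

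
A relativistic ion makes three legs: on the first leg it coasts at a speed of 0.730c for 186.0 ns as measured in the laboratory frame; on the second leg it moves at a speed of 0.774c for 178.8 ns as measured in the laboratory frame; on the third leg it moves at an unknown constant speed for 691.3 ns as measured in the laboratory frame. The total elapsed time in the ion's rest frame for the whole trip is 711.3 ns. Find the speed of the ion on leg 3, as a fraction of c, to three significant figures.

Leg 1: γ = 1/√(1 − 0.730²) = 1/√0.4671 = 1.463; τ_1 = 186.0/1.463 = 127.1 ns.
Leg 2: γ = 1/√(1 − 0.774²) = 1/√0.4009 = 1.579; τ_2 = 178.8/1.579 = 113.2 ns.
Leg 3: speed unknown; τ_3 = 691.3/γ_3.
Total proper time: 127.1 + 113.2 + τ_3 = 711.3, so τ_3 = 711.3 − 240.3 = 471.0 ns.
γ_3 = 691.3/471.0 = 1.468; β = √(1 − 1/γ²) = √0.5359.

β = 0.732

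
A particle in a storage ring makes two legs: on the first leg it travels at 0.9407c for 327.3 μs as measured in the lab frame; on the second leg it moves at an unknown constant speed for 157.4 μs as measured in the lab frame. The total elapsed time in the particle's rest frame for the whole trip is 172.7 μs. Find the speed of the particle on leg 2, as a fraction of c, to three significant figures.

β = 0.920

Leg 1: γ = 1/√(1 − 0.9407²) = 1/√0.1151 = 2.948; τ_1 = 327.3/2.948 = 111.0 μs.
Leg 2: speed unknown; τ_2 = 157.4/γ_2.
Total proper time: 111.0 + τ_2 = 172.7, so τ_2 = 172.7 − 111.0 = 61.67 μs.
γ_2 = 157.4/61.67 = 2.552; β = √(1 − 1/γ²) = √0.8465.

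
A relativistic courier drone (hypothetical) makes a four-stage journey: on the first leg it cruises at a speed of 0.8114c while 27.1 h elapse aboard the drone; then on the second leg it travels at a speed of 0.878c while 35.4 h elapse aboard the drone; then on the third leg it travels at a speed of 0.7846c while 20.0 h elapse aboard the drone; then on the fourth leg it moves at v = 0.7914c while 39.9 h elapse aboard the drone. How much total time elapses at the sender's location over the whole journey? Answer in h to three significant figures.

Leg 1: γ = 1/√(1 − 0.8114²) = 1/√0.3416 = 1.711; Δt_1 = 1.711 × 27.1 = 46.37 h.
Leg 2: γ = 1/√(1 − 0.878²) = 1/√0.2291 = 2.089; Δt_2 = 2.089 × 35.4 = 73.96 h.
Leg 3: γ = 1/√(1 − 0.7846²) = 1/√0.3844 = 1.613; Δt_3 = 1.613 × 20.0 = 32.26 h.
Leg 4: γ = 1/√(1 − 0.7914²) = 1/√0.3737 = 1.636; Δt_4 = 1.636 × 39.9 = 65.27 h.
Total: 46.37 + 73.96 + 32.26 + 65.27 h.

Δt = 218 h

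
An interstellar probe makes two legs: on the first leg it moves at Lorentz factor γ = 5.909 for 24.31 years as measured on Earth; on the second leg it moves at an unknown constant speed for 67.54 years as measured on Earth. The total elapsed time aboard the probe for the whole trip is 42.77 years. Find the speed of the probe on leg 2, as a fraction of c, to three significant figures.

β = 0.820

Leg 1: γ = 5.909; τ_1 = 24.31/5.909 = 4.114 years.
Leg 2: speed unknown; τ_2 = 67.54/γ_2.
Total proper time: 4.114 + τ_2 = 42.77, so τ_2 = 42.77 − 4.114 = 38.66 years.
γ_2 = 67.54/38.66 = 1.747; β = √(1 − 1/γ²) = √0.6724.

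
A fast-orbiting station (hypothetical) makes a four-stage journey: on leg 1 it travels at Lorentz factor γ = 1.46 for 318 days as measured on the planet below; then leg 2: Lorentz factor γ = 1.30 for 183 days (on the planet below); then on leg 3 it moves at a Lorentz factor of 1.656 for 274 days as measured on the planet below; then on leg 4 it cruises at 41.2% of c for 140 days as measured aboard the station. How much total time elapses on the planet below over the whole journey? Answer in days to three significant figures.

Δt = 929 days

Leg 1: 318 days is already measured on the planet below.
Leg 2: 183 days is already measured on the planet below.
Leg 3: 274 days is already measured on the planet below.
Leg 4: β = 0.412; γ = 1/√(1 − 0.412²) = 1/√0.8303 = 1.097; Δt_4 = 1.097 × 140 = 153.6 days.
Total: 318.0 + 183.0 + 274.0 + 153.6 days.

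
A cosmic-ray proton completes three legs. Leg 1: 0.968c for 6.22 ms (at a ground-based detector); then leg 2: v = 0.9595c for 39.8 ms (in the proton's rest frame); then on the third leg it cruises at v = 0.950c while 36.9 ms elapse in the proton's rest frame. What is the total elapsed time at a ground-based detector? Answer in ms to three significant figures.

Leg 1: 6.22 ms is already measured at a ground-based detector.
Leg 2: γ = 1/√(1 − 0.9595²) = 1/√0.07936 = 3.550; Δt_2 = 3.550 × 39.8 = 141.3 ms.
Leg 3: γ = 1/√(1 − 0.950²) = 1/√0.09750 = 3.203; Δt_3 = 3.203 × 36.9 = 118.2 ms.
Total: 6.220 + 141.3 + 118.2 ms.

Δt = 266 ms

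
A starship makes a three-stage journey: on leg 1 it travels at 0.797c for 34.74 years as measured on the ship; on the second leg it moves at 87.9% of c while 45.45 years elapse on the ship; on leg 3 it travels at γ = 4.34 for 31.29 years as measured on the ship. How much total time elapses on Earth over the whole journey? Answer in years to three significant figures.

Δt = 289 years

Leg 1: γ = 1/√(1 − 0.797²) = 1/√0.3648 = 1.656; Δt_1 = 1.656 × 34.74 = 57.52 years.
Leg 2: β = 0.879; γ = 1/√(1 − 0.879²) = 1/√0.2274 = 2.097; Δt_2 = 2.097 × 45.45 = 95.32 years.
Leg 3: γ = 4.34; Δt_3 = 4.340 × 31.29 = 135.8 years.
Total: 57.52 + 95.32 + 135.8 years.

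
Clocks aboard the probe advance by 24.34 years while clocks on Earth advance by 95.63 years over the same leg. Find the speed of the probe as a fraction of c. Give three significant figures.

β = 0.967

The proper time is measured aboard the probe (both events occur at the probe's location); Δt is measured on Earth. γ = Δt/τ = 95.63/24.34 = 3.929.
β = √(1 − 1/γ²) = √(1 − 0.06478) = √0.9352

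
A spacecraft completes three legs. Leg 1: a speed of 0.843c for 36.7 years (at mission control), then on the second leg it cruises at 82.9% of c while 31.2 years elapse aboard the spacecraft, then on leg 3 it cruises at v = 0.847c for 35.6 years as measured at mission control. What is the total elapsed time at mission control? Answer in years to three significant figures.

Δt = 128 years

Leg 1: 36.7 years is already measured at mission control.
Leg 2: β = 0.829; γ = 1/√(1 − 0.829²) = 1/√0.3128 = 1.788; Δt_2 = 1.788 × 31.2 = 55.79 years.
Leg 3: 35.6 years is already measured at mission control.
Total: 36.70 + 55.79 + 35.60 years.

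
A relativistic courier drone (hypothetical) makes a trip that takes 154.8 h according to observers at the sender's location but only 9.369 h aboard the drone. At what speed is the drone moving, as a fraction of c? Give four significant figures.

The proper time is measured aboard the drone (both events occur at the drone's location); Δt is measured at the sender's location. γ = Δt/τ = 154.8/9.369 = 16.52.
β = √(1 − 1/γ²) = √(1 − 0.003663) = √0.9963

v = 0.9982c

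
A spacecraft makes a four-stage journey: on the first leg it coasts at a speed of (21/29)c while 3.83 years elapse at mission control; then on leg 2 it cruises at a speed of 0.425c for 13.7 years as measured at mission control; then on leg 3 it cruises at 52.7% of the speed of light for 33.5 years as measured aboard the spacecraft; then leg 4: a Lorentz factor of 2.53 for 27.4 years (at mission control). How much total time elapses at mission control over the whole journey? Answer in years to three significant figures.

Δt = 84.3 years

Leg 1: 3.83 years is already measured at mission control.
Leg 2: 13.7 years is already measured at mission control.
Leg 3: β = 0.527; γ = 1/√(1 − 0.527²) = 1/√0.7223 = 1.177; Δt_3 = 1.177 × 33.5 = 39.42 years.
Leg 4: 27.4 years is already measured at mission control.
Total: 3.830 + 13.70 + 39.42 + 27.40 years.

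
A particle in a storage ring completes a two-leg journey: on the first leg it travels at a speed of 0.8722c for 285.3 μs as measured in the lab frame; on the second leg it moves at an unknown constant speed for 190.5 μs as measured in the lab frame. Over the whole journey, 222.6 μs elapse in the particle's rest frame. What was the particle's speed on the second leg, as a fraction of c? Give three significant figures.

Leg 1: γ = 1/√(1 − 0.8722²) = 1/√0.2393 = 2.044; τ_1 = 285.3/2.044 = 139.6 μs.
Leg 2: speed unknown; τ_2 = 190.5/γ_2.
Total proper time: 139.6 + τ_2 = 222.6, so τ_2 = 222.6 − 139.6 = 83.05 μs.
γ_2 = 190.5/83.05 = 2.294; β = √(1 − 1/γ²) = √0.8100.

β = 0.900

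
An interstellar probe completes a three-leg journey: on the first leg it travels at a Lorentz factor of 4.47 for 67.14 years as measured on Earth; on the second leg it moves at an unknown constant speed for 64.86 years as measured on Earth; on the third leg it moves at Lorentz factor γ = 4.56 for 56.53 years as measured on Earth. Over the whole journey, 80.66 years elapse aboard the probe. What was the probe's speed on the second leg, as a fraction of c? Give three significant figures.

β = 0.571

Leg 1: γ = 4.47; τ_1 = 67.14/4.470 = 15.02 years.
Leg 2: speed unknown; τ_2 = 64.86/γ_2.
Leg 3: γ = 4.56; τ_3 = 56.53/4.560 = 12.40 years.
Total proper time: 15.02 + τ_2 + 12.40 = 80.66, so τ_2 = 80.66 − 27.42 = 53.24 years.
γ_2 = 64.86/53.24 = 1.218; β = √(1 − 1/γ²) = √0.3261.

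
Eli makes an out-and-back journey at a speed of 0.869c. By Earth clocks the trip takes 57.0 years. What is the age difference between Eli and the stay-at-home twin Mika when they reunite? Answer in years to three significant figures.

Δt − τ = 28.8 years

γ = 1/√(1 − 0.869²) = 1/√0.2448 = 2.021
Eli's elapsed proper time: τ = 57.0/2.021 = 28.20 years.
Age gap = Δt − τ = 57.0 − 28.20 years.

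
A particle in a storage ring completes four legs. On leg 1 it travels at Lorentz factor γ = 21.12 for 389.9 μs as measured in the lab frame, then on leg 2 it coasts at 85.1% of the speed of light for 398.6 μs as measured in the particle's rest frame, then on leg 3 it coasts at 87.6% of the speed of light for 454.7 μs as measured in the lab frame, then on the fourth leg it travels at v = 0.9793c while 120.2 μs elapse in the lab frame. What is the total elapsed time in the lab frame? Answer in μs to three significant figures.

Δt = 1720 μs

Leg 1: 389.9 μs is already measured in the lab frame.
Leg 2: β = 0.851; γ = 1/√(1 − 0.851²) = 1/√0.2758 = 1.904; Δt_2 = 1.904 × 398.6 = 759.0 μs.
Leg 3: 454.7 μs is already measured in the lab frame.
Leg 4: 120.2 μs is already measured in the lab frame.
Total: 389.9 + 759.0 + 454.7 + 120.2 μs.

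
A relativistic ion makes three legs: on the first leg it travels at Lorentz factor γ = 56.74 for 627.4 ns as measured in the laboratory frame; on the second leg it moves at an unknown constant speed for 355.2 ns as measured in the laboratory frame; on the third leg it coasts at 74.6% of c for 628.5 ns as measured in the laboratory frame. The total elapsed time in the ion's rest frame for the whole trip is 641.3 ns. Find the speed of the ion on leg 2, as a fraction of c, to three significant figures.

Leg 1: γ = 56.74; τ_1 = 627.4/56.74 = 11.06 ns.
Leg 2: speed unknown; τ_2 = 355.2/γ_2.
Leg 3: β = 0.746; γ = 1/√(1 − 0.746²) = 1/√0.4435 = 1.502; τ_3 = 628.5/1.502 = 418.5 ns.
Total proper time: 11.06 + τ_2 + 418.5 = 641.3, so τ_2 = 641.3 − 429.6 = 211.7 ns.
γ_2 = 355.2/211.7 = 1.678; β = √(1 − 1/γ²) = √0.6448.

β = 0.803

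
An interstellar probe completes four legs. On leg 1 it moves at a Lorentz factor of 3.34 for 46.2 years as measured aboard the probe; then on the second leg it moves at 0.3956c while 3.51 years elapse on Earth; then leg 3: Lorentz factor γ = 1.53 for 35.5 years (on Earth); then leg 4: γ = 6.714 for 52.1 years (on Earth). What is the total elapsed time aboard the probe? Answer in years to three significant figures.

τ = 80.4 years

Leg 1: 46.2 years is already measured aboard the probe.
Leg 2: γ = 1/√(1 − 0.3956²) = 1/√0.8435 = 1.089; τ_2 = 3.51/1.089 = 3.224 years.
Leg 3: γ = 1.53; τ_3 = 35.5/1.530 = 23.20 years.
Leg 4: γ = 6.714; τ_4 = 52.1/6.714 = 7.760 years.
Total: 46.20 + 3.224 + 23.20 + 7.760 years.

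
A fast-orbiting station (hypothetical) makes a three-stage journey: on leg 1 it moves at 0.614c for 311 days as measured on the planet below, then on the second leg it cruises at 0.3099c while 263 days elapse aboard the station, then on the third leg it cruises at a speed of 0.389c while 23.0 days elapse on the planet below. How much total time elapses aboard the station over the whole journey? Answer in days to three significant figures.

τ = 530 days

Leg 1: γ = 1/√(1 − 0.614²) = 1/√0.6230 = 1.267; τ_1 = 311/1.267 = 245.5 days.
Leg 2: 263 days is already measured aboard the station.
Leg 3: γ = 1/√(1 − 0.389²) = 1/√0.8487 = 1.085; τ_3 = 23.0/1.085 = 21.19 days.
Total: 245.5 + 263.0 + 21.19 days.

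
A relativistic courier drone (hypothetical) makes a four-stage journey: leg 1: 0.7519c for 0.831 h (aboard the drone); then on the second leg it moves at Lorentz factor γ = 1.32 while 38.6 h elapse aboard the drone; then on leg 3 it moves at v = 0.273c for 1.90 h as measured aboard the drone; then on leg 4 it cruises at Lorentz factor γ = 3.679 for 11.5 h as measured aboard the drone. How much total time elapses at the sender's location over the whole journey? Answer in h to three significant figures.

Leg 1: γ = 1/√(1 − 0.7519²) = 1/√0.4346 = 1.517; Δt_1 = 1.517 × 0.831 = 1.260 h.
Leg 2: γ = 1.32; Δt_2 = 1.320 × 38.6 = 50.95 h.
Leg 3: γ = 1/√(1 − 0.273²) = 1/√0.9255 = 1.039; Δt_3 = 1.039 × 1.90 = 1.975 h.
Leg 4: γ = 3.679; Δt_4 = 3.679 × 11.5 = 42.31 h.
Total: 1.260 + 50.95 + 1.975 + 42.31 h.

Δt = 96.5 h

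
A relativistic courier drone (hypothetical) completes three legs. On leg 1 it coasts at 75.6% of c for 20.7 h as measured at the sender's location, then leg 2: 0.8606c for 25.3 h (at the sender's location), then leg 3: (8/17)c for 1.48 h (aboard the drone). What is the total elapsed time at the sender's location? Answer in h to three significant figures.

Δt = 47.7 h

Leg 1: 20.7 h is already measured at the sender's location.
Leg 2: 25.3 h is already measured at the sender's location.
Leg 3: γ = 1/√(1 − (8/17)²) = 17/15 ≈ 1.133; Δt_3 = 1.133 × 1.48 = 1.677 h.
Total: 20.70 + 25.30 + 1.677 h.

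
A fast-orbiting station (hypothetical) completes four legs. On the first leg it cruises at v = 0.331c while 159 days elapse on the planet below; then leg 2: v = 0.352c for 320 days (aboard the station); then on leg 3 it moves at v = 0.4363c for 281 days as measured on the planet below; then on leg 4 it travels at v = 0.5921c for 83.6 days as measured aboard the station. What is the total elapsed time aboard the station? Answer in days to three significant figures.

τ = 806 days

Leg 1: γ = 1/√(1 − 0.331²) = 1/√0.8904 = 1.060; τ_1 = 159/1.060 = 150.0 days.
Leg 2: 320 days is already measured aboard the station.
Leg 3: γ = 1/√(1 − 0.4363²) = 1/√0.8096 = 1.111; τ_3 = 281/1.111 = 252.8 days.
Leg 4: 83.6 days is already measured aboard the station.
Total: 150.0 + 320.0 + 252.8 + 83.60 days.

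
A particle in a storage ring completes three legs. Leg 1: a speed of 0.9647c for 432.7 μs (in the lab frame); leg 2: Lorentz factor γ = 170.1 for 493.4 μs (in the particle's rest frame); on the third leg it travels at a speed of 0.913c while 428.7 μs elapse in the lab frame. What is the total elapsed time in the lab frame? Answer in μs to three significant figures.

Leg 1: 432.7 μs is already measured in the lab frame.
Leg 2: γ = 170.1; Δt_2 = 170.1 × 493.4 = 8.393×10⁴ μs.
Leg 3: 428.7 μs is already measured in the lab frame.
Total: 432.7 + 8.393×10⁴ + 428.7 μs.

Δt = 8.48×10⁴ μs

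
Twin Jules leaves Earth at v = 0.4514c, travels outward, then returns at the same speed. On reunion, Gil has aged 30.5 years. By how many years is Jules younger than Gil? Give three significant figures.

γ = 1/√(1 − 0.4514²) = 1/√0.7962 = 1.121
Jules's elapsed proper time: τ = 30.5/1.121 = 27.22 years.
Age gap = Δt − τ = 30.5 − 27.22 years.

Δt − τ = 3.28 years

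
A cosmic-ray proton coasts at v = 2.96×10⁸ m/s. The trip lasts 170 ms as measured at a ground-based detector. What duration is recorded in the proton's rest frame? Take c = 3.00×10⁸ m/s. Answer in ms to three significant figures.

β = 2.96×10⁸/3.00×10⁸ = 0.9867; γ = 1/√(1 − 0.9867²) = 6.144
The interval measured at a ground-based detector is the dilated one; the clock in the proton's rest frame measures the proper time τ = Δt/γ = 170/6.144 ms.

τ = 27.7 ms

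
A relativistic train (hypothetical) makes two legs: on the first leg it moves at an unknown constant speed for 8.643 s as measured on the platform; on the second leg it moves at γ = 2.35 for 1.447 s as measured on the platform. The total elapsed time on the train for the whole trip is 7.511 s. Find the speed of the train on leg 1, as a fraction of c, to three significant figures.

Leg 1: speed unknown; τ_1 = 8.643/γ_1.
Leg 2: γ = 2.35; τ_2 = 1.447/2.350 = 0.6157 s.
Total proper time: τ_1 + 0.6157 = 7.511, so τ_1 = 7.511 − 0.6157 = 6.895 s.
γ_1 = 8.643/6.895 = 1.253; β = √(1 − 1/γ²) = √0.3635.

β = 0.603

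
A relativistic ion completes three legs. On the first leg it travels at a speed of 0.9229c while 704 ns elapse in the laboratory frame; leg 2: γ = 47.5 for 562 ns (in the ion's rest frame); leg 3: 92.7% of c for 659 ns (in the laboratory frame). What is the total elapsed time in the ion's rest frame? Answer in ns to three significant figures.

Leg 1: γ = 1/√(1 − 0.9229²) = 1/√0.1483 = 2.597; τ_1 = 704/2.597 = 271.1 ns.
Leg 2: 562 ns is already measured in the ion's rest frame.
Leg 3: β = 0.927; γ = 1/√(1 − 0.927²) = 1/√0.1407 = 2.666; τ_3 = 659/2.666 = 247.2 ns.
Total: 271.1 + 562.0 + 247.2 ns.

τ = 1080 ns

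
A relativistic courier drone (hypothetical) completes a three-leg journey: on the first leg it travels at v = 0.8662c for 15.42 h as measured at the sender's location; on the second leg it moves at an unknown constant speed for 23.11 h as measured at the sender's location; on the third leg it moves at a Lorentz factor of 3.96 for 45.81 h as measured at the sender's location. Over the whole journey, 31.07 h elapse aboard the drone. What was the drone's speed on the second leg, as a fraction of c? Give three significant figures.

Leg 1: γ = 1/√(1 − 0.8662²) = 1/√0.2497 = 2.001; τ_1 = 15.42/2.001 = 7.705 h.
Leg 2: speed unknown; τ_2 = 23.11/γ_2.
Leg 3: γ = 3.96; τ_3 = 45.81/3.960 = 11.57 h.
Total proper time: 7.705 + τ_2 + 11.57 = 31.07, so τ_2 = 31.07 − 19.27 = 11.80 h.
γ_2 = 23.11/11.80 = 1.959; β = √(1 − 1/γ²) = √0.7394.

β = 0.860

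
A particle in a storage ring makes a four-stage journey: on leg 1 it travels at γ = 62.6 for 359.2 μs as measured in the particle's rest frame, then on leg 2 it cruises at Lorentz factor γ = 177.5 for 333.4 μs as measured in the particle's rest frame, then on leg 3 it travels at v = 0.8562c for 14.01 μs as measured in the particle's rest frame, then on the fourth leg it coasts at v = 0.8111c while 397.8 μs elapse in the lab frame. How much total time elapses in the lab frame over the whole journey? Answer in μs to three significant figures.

Leg 1: γ = 62.6; Δt_1 = 62.60 × 359.2 = 2.249×10⁴ μs.
Leg 2: γ = 177.5; Δt_2 = 177.5 × 333.4 = 5.918×10⁴ μs.
Leg 3: γ = 1/√(1 − 0.8562²) = 1/√0.2669 = 1.936; Δt_3 = 1.936 × 14.01 = 27.12 μs.
Leg 4: 397.8 μs is already measured in the lab frame.
Total: 2.249×10⁴ + 5.918×10⁴ + 27.12 + 397.8 μs.

Δt = 8.21×10⁴ μs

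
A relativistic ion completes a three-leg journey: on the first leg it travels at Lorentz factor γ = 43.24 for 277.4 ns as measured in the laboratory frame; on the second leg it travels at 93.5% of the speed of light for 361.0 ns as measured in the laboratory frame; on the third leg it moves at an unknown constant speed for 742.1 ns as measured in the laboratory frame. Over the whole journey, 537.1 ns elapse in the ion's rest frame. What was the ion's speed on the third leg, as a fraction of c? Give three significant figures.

Leg 1: γ = 43.24; τ_1 = 277.4/43.24 = 6.415 ns.
Leg 2: β = 0.935; γ = 1/√(1 − 0.935²) = 1/√0.1258 = 2.820; τ_2 = 361.0/2.820 = 128.0 ns.
Leg 3: speed unknown; τ_3 = 742.1/γ_3.
Total proper time: 6.415 + 128.0 + τ_3 = 537.1, so τ_3 = 537.1 − 134.4 = 402.7 ns.
γ_3 = 742.1/402.7 = 1.843; β = √(1 − 1/γ²) = √0.7056.

β = 0.840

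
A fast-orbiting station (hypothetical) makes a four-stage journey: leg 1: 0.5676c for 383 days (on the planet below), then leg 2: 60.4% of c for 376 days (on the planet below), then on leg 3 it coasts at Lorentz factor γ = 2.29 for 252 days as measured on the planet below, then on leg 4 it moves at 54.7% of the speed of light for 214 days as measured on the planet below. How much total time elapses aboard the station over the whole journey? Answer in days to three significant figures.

Leg 1: γ = 1/√(1 − 0.5676²) = 1/√0.6778 = 1.215; τ_1 = 383/1.215 = 315.3 days.
Leg 2: β = 0.604; γ = 1/√(1 − 0.604²) = 1/√0.6352 = 1.255; τ_2 = 376/1.255 = 299.7 days.
Leg 3: γ = 2.29; τ_3 = 252/2.290 = 110.0 days.
Leg 4: β = 0.547; γ = 1/√(1 − 0.547²) = 1/√0.7008 = 1.195; τ_4 = 214/1.195 = 179.1 days.
Total: 315.3 + 299.7 + 110.0 + 179.1 days.

τ = 904 days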